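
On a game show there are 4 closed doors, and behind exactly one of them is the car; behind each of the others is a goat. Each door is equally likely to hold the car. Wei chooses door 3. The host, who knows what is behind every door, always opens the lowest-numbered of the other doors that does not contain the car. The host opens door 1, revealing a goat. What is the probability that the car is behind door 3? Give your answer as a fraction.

1/3

Consider each possible location of the car in turn.
If it is behind door 1 (prior 1/4): the host opened door 1, so this case is ruled out; weight (1/4)·0 = 0.
If it is behind any of doors 2, 3, and 4 (prior 1/4 each): door 1 is the lowest-numbered option available, probability 1; weight (1/4)·1 = 1/4 each.
The weights sum to 3/4.
So P(the car behind door 3 | the host opened door 1) = (1/4) / (3/4) = 1/3.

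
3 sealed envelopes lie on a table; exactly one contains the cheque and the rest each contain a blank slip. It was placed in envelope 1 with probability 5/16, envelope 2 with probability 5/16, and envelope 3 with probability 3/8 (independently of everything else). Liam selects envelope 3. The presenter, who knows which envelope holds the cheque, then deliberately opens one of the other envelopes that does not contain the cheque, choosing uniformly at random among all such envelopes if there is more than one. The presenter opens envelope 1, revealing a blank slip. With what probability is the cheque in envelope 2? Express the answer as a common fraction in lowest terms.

5/8

Condition on the true location of the cheque.
If it is in envelope 1 (prior 5/16): the presenter opened envelope 1, so this case is ruled out; weight (5/16)·0 = 0.
If it is in envelope 2 (prior 5/16): the presenter has no choice, probability 1; weight (5/16)·1 = 5/16.
If it is in envelope 3 (prior 3/8): the presenter has 2 equally likely choices, so probability 1/2; weight (3/8)·(1/2) = 3/16.
The weights sum to 1/2.
So P(the cheque in envelope 2 | the presenter opened envelope 1) = (5/16) / (1/2) = 5/8.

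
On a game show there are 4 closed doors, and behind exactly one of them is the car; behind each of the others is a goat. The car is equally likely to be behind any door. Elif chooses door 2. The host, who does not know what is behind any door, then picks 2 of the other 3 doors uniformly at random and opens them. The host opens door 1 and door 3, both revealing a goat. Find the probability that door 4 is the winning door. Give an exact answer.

1/2

Apply Bayes' rule, conditioning on where the car actually is.
If it is behind either of doors 1 and 3 (prior 1/4 each): that door was opened and seen not to hold the prize — ruled out; weight (1/4)·0 = 0 each.
If it is behind either of doors 2 and 4 (prior 1/4 each): the host picks exactly this set with probability 1/3 regardless, and none is the prize; weight (1/4)·(1/3) = 1/12 each.
The weights sum to 1/6.
So P(the car behind door 4 | the host opened door 1 and door 3) = (1/12) / (1/6) = 1/2.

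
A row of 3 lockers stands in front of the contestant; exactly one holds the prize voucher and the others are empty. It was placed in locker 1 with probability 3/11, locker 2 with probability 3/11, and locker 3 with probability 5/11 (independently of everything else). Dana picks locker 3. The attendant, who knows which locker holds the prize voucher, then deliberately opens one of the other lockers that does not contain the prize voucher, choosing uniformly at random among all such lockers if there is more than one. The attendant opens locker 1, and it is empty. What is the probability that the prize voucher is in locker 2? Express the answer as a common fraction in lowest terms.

6/11

Consider each possible location of the prize voucher in turn.
If it is in locker 1 (prior 3/11): the attendant opened locker 1, so this case is ruled out; weight (3/11)·0 = 0.
If it is in locker 2 (prior 3/11): the attendant has no choice, probability 1; weight (3/11)·1 = 3/11.
If it is in locker 3 (prior 5/11): the attendant has 2 equally likely choices, so probability 1/2; weight (5/11)·(1/2) = 5/22.
The weights sum to 1/2.
So P(the prize voucher in locker 2 | the attendant opened locker 1) = (3/11) / (1/2) = 6/11.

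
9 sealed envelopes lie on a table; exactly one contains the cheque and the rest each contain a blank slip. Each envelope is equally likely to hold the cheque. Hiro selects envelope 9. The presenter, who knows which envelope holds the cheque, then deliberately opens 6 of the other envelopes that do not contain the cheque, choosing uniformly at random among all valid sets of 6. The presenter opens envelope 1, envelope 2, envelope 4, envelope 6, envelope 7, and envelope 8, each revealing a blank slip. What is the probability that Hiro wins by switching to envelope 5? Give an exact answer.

4/9

Condition on the true location of the cheque.
If it is in any of envelopes 1, 2, 4, 6, 7, and 8 (prior 1/9 each): that envelope was opened and seen not to hold the prize — ruled out; weight (1/9)·0 = 0 each.
If it is in either of envelopes 3 and 5 (prior 1/9 each): the presenter has 7 equally likely choices, so probability 1/7; weight (1/9)·(1/7) = 1/63 each.
If it is in envelope 9 (prior 1/9): the presenter has 28 equally likely choices, so probability 1/28; weight (1/9)·(1/28) = 1/252.
The weights sum to 1/28.
So P(the cheque in envelope 5 | the presenter opened envelope 1, envelope 2, envelope 4, envelope 6, envelope 7, and envelope 8) = (1/63) / (1/28) = 4/9.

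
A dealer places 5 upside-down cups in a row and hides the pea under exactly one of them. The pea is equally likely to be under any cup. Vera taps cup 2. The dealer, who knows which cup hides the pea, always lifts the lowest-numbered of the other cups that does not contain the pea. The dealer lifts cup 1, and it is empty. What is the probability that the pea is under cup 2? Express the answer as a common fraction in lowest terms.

Consider each possible location of the pea in turn.
If it is under cup 1 (prior 1/5): the dealer opened cup 1, so this case is ruled out; weight (1/5)·0 = 0.
If it is under any of cups 2, 3, 4, and 5 (prior 1/5 each): cup 1 is the lowest-numbered option available, probability 1; weight (1/5)·1 = 1/5 each.
The weights sum to 4/5.
So P(the pea under cup 2 | the dealer opened cup 1) = (1/5) / (4/5) = 1/4.

1/4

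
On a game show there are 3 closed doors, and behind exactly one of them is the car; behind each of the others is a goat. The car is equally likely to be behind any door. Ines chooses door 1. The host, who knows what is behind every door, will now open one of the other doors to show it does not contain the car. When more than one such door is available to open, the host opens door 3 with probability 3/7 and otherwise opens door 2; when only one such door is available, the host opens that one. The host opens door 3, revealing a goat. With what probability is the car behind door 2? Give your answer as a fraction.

Condition on the true location of the car.
If it is behind door 1 (prior 1/3): door 3 is available, opened with probability 3/7; weight (1/3)·(3/7) = 1/7.
If it is behind door 2 (prior 1/3): only door 3 is available, probability 1; weight (1/3)·1 = 1/3.
If it is behind door 3 (prior 1/3): the host opened door 3, so this case is ruled out; weight (1/3)·0 = 0.
The weights sum to 10/21.
So P(the car behind door 2 | the host opened door 3) = (1/3) / (10/21) = 7/10.

7/10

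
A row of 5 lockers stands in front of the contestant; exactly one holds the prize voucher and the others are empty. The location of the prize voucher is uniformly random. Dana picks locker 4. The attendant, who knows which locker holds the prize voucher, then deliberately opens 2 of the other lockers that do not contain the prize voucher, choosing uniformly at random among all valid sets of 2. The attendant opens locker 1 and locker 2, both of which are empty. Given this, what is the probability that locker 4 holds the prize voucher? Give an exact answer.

1/5

Consider each possible location of the prize voucher in turn.
If it is in either of lockers 1 and 2 (prior 1/5 each): that locker was opened and seen not to hold the prize — ruled out; weight (1/5)·0 = 0 each.
If it is in either of lockers 3 and 5 (prior 1/5 each): the attendant has 3 equally likely choices, so probability 1/3; weight (1/5)·(1/3) = 1/15 each.
If it is in locker 4 (prior 1/5): the attendant has 6 equally likely choices, so probability 1/6; weight (1/5)·(1/6) = 1/30.
The weights sum to 1/6.
So P(the prize voucher in locker 4 | the attendant opened locker 1 and locker 2) = (1/30) / (1/6) = 1/5.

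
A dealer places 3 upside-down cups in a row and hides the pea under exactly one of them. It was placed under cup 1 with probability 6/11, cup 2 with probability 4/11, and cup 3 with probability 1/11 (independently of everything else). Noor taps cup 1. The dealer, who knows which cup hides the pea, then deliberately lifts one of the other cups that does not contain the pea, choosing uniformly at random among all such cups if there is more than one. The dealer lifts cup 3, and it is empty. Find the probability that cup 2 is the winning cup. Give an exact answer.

4/7

Consider each possible location of the pea in turn.
If it is under cup 1 (prior 6/11): the dealer has 2 equally likely choices, so probability 1/2; weight (6/11)·(1/2) = 3/11.
If it is under cup 2 (prior 4/11): the dealer has no choice, probability 1; weight (4/11)·1 = 4/11.
If it is under cup 3 (prior 1/11): the dealer opened cup 3, so this case is ruled out; weight (1/11)·0 = 0.
The weights sum to 7/11.
So P(the pea under cup 2 | the dealer opened cup 3) = (4/11) / (7/11) = 4/7.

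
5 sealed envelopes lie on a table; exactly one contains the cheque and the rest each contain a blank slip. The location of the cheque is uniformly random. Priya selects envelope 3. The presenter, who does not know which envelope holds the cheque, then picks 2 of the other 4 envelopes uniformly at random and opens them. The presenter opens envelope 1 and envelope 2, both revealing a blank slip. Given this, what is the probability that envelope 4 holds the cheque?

1/3

Apply Bayes' rule, conditioning on where the cheque actually is.
If it is in either of envelopes 1 and 2 (prior 1/5 each): that envelope was opened and seen not to hold the prize — ruled out; weight (1/5)·0 = 0 each.
If it is in any of envelopes 3, 4, and 5 (prior 1/5 each): the presenter picks exactly this set with probability 1/6 regardless, and none is the prize; weight (1/5)·(1/6) = 1/30 each.
The weights sum to 1/10.
So P(the cheque in envelope 4 | the presenter opened envelope 1 and envelope 2) = (1/30) / (1/10) = 1/3.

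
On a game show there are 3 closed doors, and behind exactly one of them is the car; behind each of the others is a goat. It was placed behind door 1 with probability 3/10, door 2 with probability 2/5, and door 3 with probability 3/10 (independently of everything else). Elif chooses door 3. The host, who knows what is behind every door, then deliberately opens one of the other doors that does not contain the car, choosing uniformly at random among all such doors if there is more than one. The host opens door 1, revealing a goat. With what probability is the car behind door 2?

Apply Bayes' rule, conditioning on where the car actually is.
If it is behind door 1 (prior 3/10): the host opened door 1, so this case is ruled out; weight (3/10)·0 = 0.
If it is behind door 2 (prior 2/5): the host has no choice, probability 1; weight (2/5)·1 = 2/5.
If it is behind door 3 (prior 3/10): the host has 2 equally likely choices, so probability 1/2; weight (3/10)·(1/2) = 3/20.
The weights sum to 11/20.
So P(the car behind door 2 | the host opened door 1) = (2/5) / (11/20) = 8/11.

8/11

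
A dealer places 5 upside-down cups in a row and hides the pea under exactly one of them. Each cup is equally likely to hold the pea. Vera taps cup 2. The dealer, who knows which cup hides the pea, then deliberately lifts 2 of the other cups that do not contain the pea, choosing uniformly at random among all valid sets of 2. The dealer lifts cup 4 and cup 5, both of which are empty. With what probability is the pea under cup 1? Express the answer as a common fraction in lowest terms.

Consider each possible location of the pea in turn.
If it is under either of cups 1 and 3 (prior 1/5 each): the dealer has 3 equally likely choices, so probability 1/3; weight (1/5)·(1/3) = 1/15 each.
If it is under cup 2 (prior 1/5): the dealer has 6 equally likely choices, so probability 1/6; weight (1/5)·(1/6) = 1/30.
If it is under either of cups 4 and 5 (prior 1/5 each): that cup was opened and seen not to hold the prize — ruled out; weight (1/5)·0 = 0 each.
The weights sum to 1/6.
So P(the pea under cup 1 | the dealer opened cup 4 and cup 5) = (1/15) / (1/6) = 2/5.

2/5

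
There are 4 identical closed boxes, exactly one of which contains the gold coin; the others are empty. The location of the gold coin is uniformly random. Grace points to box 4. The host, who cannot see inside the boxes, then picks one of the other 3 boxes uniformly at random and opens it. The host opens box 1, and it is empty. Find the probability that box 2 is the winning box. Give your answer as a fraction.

1/3

Condition on the true location of the gold coin.
If it is in box 1 (prior 1/4): the host opened box 1, so this case is ruled out; weight (1/4)·0 = 0.
If it is in any of boxes 2, 3, and 4 (prior 1/4 each): the host picks box 1 with probability 1/3 regardless, and it is not the prize; weight (1/4)·(1/3) = 1/12 each.
The weights sum to 1/4.
So P(the gold coin in box 2 | the host opened box 1) = (1/12) / (1/4) = 1/3.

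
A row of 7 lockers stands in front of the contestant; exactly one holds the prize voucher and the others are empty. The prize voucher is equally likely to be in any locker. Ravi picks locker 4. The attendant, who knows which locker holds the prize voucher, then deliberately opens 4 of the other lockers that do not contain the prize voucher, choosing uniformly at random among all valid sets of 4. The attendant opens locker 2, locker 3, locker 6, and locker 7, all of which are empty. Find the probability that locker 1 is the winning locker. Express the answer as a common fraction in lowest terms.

Apply Bayes' rule, conditioning on where the prize voucher actually is.
If it is in either of lockers 1 and 5 (prior 1/7 each): the attendant has 5 equally likely choices, so probability 1/5; weight (1/7)·(1/5) = 1/35 each.
If it is in any of lockers 2, 3, 6, and 7 (prior 1/7 each): that locker was opened and seen not to hold the prize — ruled out; weight (1/7)·0 = 0 each.
If it is in locker 4 (prior 1/7): the attendant has 15 equally likely choices, so probability 1/15; weight (1/7)·(1/15) = 1/105.
The weights sum to 1/15.
So P(the prize voucher in locker 1 | the attendant opened locker 2, locker 3, locker 6, and locker 7) = (1/35) / (1/15) = 3/7.

3/7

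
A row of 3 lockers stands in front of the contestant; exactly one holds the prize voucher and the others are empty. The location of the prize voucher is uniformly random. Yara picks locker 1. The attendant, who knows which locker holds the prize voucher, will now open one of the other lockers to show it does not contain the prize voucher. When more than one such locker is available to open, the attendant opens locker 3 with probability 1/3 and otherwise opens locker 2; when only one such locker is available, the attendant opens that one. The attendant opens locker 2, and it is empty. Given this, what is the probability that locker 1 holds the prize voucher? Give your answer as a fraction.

2/5

Apply Bayes' rule, conditioning on where the prize voucher actually is.
If it is in locker 1 (prior 1/3): locker 3 is available but not opened, probability 2/3; weight (1/3)·(2/3) = 2/9.
If it is in locker 2 (prior 1/3): the attendant opened locker 2, so this case is ruled out; weight (1/3)·0 = 0.
If it is in locker 3 (prior 1/3): only locker 2 is available, probability 1; weight (1/3)·1 = 1/3.
The weights sum to 5/9.
So P(the prize voucher in locker 1 | the attendant opened locker 2) = (2/9) / (5/9) = 2/5.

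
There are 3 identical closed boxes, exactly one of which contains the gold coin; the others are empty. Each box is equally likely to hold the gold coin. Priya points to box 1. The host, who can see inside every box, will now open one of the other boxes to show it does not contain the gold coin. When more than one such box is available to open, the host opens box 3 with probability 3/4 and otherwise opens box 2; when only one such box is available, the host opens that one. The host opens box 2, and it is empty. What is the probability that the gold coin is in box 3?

4/5

Apply Bayes' rule, conditioning on where the gold coin actually is.
If it is in box 1 (prior 1/3): box 3 is available but not opened, probability 1/4; weight (1/3)·(1/4) = 1/12.
If it is in box 2 (prior 1/3): the host opened box 2, so this case is ruled out; weight (1/3)·0 = 0.
If it is in box 3 (prior 1/3): only box 2 is available, probability 1; weight (1/3)·1 = 1/3.
The weights sum to 5/12.
So P(the gold coin in box 3 | the host opened box 2) = (1/3) / (5/12) = 4/5.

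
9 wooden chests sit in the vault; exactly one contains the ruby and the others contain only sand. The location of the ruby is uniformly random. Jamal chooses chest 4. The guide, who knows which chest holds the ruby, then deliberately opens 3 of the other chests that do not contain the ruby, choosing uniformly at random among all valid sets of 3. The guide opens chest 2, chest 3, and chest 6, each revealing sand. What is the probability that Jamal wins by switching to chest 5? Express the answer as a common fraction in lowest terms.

Consider each possible location of the ruby in turn.
If it is in any of chests 1, 5, 7, 8, and 9 (prior 1/9 each): the guide has 35 equally likely choices, so probability 1/35; weight (1/9)·(1/35) = 1/315 each.
If it is in any of chests 2, 3, and 6 (prior 1/9 each): that chest was opened and seen not to hold the prize — ruled out; weight (1/9)·0 = 0 each.
If it is in chest 4 (prior 1/9): the guide has 56 equally likely choices, so probability 1/56; weight (1/9)·(1/56) = 1/504.
The weights sum to 1/56.
So P(the ruby in chest 5 | the guide opened chest 2, chest 3, and chest 6) = (1/315) / (1/56) = 8/45.

8/45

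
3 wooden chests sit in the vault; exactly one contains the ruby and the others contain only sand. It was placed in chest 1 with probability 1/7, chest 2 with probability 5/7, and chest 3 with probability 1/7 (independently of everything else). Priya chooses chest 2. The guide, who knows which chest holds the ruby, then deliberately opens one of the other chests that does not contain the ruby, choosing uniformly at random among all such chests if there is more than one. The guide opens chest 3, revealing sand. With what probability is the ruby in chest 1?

Consider each possible location of the ruby in turn.
If it is in chest 1 (prior 1/7): the guide has no choice, probability 1; weight (1/7)·1 = 1/7.
If it is in chest 2 (prior 5/7): the guide has 2 equally likely choices, so probability 1/2; weight (5/7)·(1/2) = 5/14.
If it is in chest 3 (prior 1/7): the guide opened chest 3, so this case is ruled out; weight (1/7)·0 = 0.
The weights sum to 1/2.
So P(the ruby in chest 1 | the guide opened chest 3) = (1/7) / (1/2) = 2/7.

2/7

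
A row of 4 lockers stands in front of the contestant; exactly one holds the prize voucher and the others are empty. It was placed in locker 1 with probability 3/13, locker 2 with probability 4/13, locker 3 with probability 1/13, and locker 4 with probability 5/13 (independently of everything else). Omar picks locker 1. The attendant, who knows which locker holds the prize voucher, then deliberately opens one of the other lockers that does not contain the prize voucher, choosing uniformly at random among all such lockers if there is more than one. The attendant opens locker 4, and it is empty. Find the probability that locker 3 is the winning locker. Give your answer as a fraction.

Consider each possible location of the prize voucher in turn.
If it is in locker 1 (prior 3/13): the attendant has 3 equally likely choices, so probability 1/3; weight (3/13)·(1/3) = 1/13.
If it is in locker 2 (prior 4/13): the attendant has 2 equally likely choices, so probability 1/2; weight (4/13)·(1/2) = 2/13.
If it is in locker 3 (prior 1/13): the attendant has 2 equally likely choices, so probability 1/2; weight (1/13)·(1/2) = 1/26.
If it is in locker 4 (prior 5/13): the attendant opened locker 4, so this case is ruled out; weight (5/13)·0 = 0.
The weights sum to 7/26.
So P(the prize voucher in locker 3 | the attendant opened locker 4) = (1/26) / (7/26) = 1/7.

1/7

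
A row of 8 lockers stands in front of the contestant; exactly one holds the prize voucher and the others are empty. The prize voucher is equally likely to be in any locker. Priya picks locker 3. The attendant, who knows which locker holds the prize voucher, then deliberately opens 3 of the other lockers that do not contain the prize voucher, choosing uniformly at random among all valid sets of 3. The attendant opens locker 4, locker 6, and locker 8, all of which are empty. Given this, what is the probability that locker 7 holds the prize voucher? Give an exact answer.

Apply Bayes' rule, conditioning on where the prize voucher actually is.
If it is in any of lockers 1, 2, 5, and 7 (prior 1/8 each): the attendant has 20 equally likely choices, so probability 1/20; weight (1/8)·(1/20) = 1/160 each.
If it is in locker 3 (prior 1/8): the attendant has 35 equally likely choices, so probability 1/35; weight (1/8)·(1/35) = 1/280.
If it is in any of lockers 4, 6, and 8 (prior 1/8 each): that locker was opened and seen not to hold the prize — ruled out; weight (1/8)·0 = 0 each.
The weights sum to 1/35.
So P(the prize voucher in locker 7 | the attendant opened locker 4, locker 6, and locker 8) = (1/160) / (1/35) = 7/32.

7/32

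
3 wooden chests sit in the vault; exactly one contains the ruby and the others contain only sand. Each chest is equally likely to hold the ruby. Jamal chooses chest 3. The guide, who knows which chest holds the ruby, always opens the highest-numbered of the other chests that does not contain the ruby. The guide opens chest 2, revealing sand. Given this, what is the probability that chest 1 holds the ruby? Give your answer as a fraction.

1/2

Condition on the true location of the ruby.
If it is in either of chests 1 and 3 (prior 1/3 each): chest 2 is the highest-numbered option available, probability 1; weight (1/3)·1 = 1/3 each.
If it is in chest 2 (prior 1/3): the guide opened chest 2, so this case is ruled out; weight (1/3)·0 = 0.
The weights sum to 2/3.
So P(the ruby in chest 1 | the guide opened chest 2) = (1/3) / (2/3) = 1/2.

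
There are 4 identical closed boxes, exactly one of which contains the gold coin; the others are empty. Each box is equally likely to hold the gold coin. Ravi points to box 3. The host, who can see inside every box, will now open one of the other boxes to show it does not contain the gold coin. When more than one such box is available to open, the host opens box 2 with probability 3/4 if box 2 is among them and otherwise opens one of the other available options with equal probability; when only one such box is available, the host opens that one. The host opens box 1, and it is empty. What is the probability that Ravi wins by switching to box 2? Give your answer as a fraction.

4/7

Condition on the true location of the gold coin.
If it is in box 1 (prior 1/4): the host opened box 1, so this case is ruled out; weight (1/4)·0 = 0.
If it is in box 2 (prior 1/4): box 2 holds the prize so is unavailable; the host chooses uniformly among the 2 others, probability 1/2; weight (1/4)·(1/2) = 1/8.
If it is in box 3 (prior 1/4): box 2 is available but not opened; box 1 gets probability (1 − 3/4)/2 = 1/8; weight (1/4)·(1/8) = 1/32.
If it is in box 4 (prior 1/4): box 2 is available but not opened, probability 1/4; weight (1/4)·(1/4) = 1/16.
The weights sum to 7/32.
So P(the gold coin in box 2 | the host opened box 1) = (1/8) / (7/32) = 4/7.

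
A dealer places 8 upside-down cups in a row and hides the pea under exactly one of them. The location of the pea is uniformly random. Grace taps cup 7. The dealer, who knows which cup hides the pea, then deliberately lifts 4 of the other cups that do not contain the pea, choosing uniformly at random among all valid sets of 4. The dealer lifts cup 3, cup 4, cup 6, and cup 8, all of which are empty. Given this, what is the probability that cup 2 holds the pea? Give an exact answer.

7/24

Condition on the true location of the pea.
If it is under any of cups 1, 2, and 5 (prior 1/8 each): the dealer has 15 equally likely choices, so probability 1/15; weight (1/8)·(1/15) = 1/120 each.
If it is under any of cups 3, 4, 6, and 8 (prior 1/8 each): that cup was opened and seen not to hold the prize — ruled out; weight (1/8)·0 = 0 each.
If it is under cup 7 (prior 1/8): the dealer has 35 equally likely choices, so probability 1/35; weight (1/8)·(1/35) = 1/280.
The weights sum to 1/35.
So P(the pea under cup 2 | the dealer opened cup 3, cup 4, cup 6, and cup 8) = (1/120) / (1/35) = 7/24.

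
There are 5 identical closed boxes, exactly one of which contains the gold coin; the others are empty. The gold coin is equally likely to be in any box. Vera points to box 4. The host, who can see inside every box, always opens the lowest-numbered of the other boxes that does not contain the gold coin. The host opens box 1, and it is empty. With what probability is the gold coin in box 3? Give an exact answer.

Apply Bayes' rule, conditioning on where the gold coin actually is.
If it is in box 1 (prior 1/5): the host opened box 1, so this case is ruled out; weight (1/5)·0 = 0.
If it is in any of boxes 2, 3, 4, and 5 (prior 1/5 each): box 1 is the lowest-numbered option available, probability 1; weight (1/5)·1 = 1/5 each.
The weights sum to 4/5.
So P(the gold coin in box 3 | the host opened box 1) = (1/5) / (4/5) = 1/4.

1/4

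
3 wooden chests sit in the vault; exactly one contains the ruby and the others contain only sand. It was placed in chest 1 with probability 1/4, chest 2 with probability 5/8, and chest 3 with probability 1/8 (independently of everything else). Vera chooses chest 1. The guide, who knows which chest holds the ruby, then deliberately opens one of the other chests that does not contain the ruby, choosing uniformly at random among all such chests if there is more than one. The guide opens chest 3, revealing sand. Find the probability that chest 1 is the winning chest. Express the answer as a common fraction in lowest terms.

1/6

Condition on the true location of the ruby.
If it is in chest 1 (prior 1/4): the guide has 2 equally likely choices, so probability 1/2; weight (1/4)·(1/2) = 1/8.
If it is in chest 2 (prior 5/8): the guide has no choice, probability 1; weight (5/8)·1 = 5/8.
If it is in chest 3 (prior 1/8): the guide opened chest 3, so this case is ruled out; weight (1/8)·0 = 0.
The weights sum to 3/4.
So P(the ruby in chest 1 | the guide opened chest 3) = (1/8) / (3/4) = 1/6.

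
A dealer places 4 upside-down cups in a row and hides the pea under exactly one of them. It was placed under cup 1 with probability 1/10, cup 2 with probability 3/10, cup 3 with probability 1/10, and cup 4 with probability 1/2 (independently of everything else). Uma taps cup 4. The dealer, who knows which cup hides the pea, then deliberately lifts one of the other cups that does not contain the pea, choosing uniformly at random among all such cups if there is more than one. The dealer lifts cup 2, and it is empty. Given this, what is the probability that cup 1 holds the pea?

3/16

Condition on the true location of the pea.
If it is under either of cups 1 and 3 (prior 1/10 each): the dealer has 2 equally likely choices, so probability 1/2; weight (1/10)·(1/2) = 1/20 each.
If it is under cup 2 (prior 3/10): the dealer opened cup 2, so this case is ruled out; weight (3/10)·0 = 0.
If it is under cup 4 (prior 1/2): the dealer has 3 equally likely choices, so probability 1/3; weight (1/2)·(1/3) = 1/6.
The weights sum to 4/15.
So P(the pea under cup 1 | the dealer opened cup 2) = (1/20) / (4/15) = 3/16.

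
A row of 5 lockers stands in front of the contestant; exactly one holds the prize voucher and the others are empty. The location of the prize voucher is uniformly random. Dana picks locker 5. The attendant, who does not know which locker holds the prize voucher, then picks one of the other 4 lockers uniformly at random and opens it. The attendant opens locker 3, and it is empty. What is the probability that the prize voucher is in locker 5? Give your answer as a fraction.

Because the attendant chose which locker to open without knowing where the prize voucher is, the choice is independent of the prize location. Learning that locker 3 does not hold the prize voucher simply rules out that one location and leaves the remaining 4 lockers still equally likely by symmetry.
So P(the prize voucher in locker 5) = 1/4.

1/4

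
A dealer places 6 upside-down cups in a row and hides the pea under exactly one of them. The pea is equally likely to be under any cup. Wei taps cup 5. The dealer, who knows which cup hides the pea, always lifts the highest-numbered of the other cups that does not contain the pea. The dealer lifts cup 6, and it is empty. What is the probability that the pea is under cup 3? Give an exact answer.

Apply Bayes' rule, conditioning on where the pea actually is.
If it is under any of cups 1, 2, 3, 4, and 5 (prior 1/6 each): cup 6 is the highest-numbered option available, probability 1; weight (1/6)·1 = 1/6 each.
If it is under cup 6 (prior 1/6): the dealer opened cup 6, so this case is ruled out; weight (1/6)·0 = 0.
The weights sum to 5/6.
So P(the pea under cup 3 | the dealer opened cup 6) = (1/6) / (5/6) = 1/5.

1/5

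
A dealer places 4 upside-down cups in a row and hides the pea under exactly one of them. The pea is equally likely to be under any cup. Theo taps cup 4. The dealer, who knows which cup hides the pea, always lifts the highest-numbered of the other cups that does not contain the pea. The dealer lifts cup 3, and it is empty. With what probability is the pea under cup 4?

1/3

Apply Bayes' rule, conditioning on where the pea actually is.
If it is under any of cups 1, 2, and 4 (prior 1/4 each): cup 3 is the highest-numbered option available, probability 1; weight (1/4)·1 = 1/4 each.
If it is under cup 3 (prior 1/4): the dealer opened cup 3, so this case is ruled out; weight (1/4)·0 = 0.
The weights sum to 3/4.
So P(the pea under cup 4 | the dealer opened cup 3) = (1/4) / (3/4) = 1/3.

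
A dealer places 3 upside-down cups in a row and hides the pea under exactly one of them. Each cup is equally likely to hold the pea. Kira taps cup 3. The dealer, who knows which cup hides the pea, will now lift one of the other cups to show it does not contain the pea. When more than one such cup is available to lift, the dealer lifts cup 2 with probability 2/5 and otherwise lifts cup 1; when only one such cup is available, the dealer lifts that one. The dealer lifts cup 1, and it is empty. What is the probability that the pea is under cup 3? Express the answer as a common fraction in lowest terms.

3/8

Apply Bayes' rule, conditioning on where the pea actually is.
If it is under cup 1 (prior 1/3): the dealer opened cup 1, so this case is ruled out; weight (1/3)·0 = 0.
If it is under cup 2 (prior 1/3): only cup 1 is available, probability 1; weight (1/3)·1 = 1/3.
If it is under cup 3 (prior 1/3): cup 2 is available but not opened, probability 3/5; weight (1/3)·(3/5) = 1/5.
The weights sum to 8/15.
So P(the pea under cup 3 | the dealer opened cup 1) = (1/5) / (8/15) = 3/8.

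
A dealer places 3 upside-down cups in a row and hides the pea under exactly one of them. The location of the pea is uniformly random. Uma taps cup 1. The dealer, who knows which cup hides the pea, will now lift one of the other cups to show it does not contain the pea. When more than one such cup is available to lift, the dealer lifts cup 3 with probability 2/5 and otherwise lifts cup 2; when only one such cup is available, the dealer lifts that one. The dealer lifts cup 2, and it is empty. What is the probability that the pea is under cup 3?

Consider each possible location of the pea in turn.
If it is under cup 1 (prior 1/3): cup 3 is available but not opened, probability 3/5; weight (1/3)·(3/5) = 1/5.
If it is under cup 2 (prior 1/3): the dealer opened cup 2, so this case is ruled out; weight (1/3)·0 = 0.
If it is under cup 3 (prior 1/3): only cup 2 is available, probability 1; weight (1/3)·1 = 1/3.
The weights sum to 8/15.
So P(the pea under cup 3 | the dealer opened cup 2) = (1/3) / (8/15) = 5/8.

5/8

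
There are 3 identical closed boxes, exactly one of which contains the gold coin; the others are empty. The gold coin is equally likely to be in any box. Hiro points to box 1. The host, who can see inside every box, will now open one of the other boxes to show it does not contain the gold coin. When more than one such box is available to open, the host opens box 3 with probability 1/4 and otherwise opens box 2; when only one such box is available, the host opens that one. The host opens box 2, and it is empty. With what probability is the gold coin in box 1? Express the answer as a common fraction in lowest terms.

3/7

Consider each possible location of the gold coin in turn.
If it is in box 1 (prior 1/3): box 3 is available but not opened, probability 3/4; weight (1/3)·(3/4) = 1/4.
If it is in box 2 (prior 1/3): the host opened box 2, so this case is ruled out; weight (1/3)·0 = 0.
If it is in box 3 (prior 1/3): only box 2 is available, probability 1; weight (1/3)·1 = 1/3.
The weights sum to 7/12.
So P(the gold coin in box 1 | the host opened box 2) = (1/4) / (7/12) = 3/7.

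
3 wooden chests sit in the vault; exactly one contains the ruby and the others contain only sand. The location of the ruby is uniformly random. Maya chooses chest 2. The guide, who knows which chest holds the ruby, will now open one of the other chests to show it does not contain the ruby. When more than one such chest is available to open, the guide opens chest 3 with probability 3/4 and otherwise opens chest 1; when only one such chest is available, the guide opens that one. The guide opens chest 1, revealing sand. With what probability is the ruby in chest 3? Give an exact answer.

4/5

Apply Bayes' rule, conditioning on where the ruby actually is.
If it is in chest 1 (prior 1/3): the guide opened chest 1, so this case is ruled out; weight (1/3)·0 = 0.
If it is in chest 2 (prior 1/3): chest 3 is available but not opened, probability 1/4; weight (1/3)·(1/4) = 1/12.
If it is in chest 3 (prior 1/3): only chest 1 is available, probability 1; weight (1/3)·1 = 1/3.
The weights sum to 5/12.
So P(the ruby in chest 3 | the guide opened chest 1) = (1/3) / (5/12) = 4/5.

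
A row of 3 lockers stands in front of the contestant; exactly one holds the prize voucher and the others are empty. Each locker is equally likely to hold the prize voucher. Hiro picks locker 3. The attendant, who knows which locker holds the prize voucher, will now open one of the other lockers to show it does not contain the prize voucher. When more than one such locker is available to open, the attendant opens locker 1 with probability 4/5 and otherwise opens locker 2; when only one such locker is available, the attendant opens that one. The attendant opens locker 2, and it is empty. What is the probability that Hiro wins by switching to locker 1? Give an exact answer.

5/6

Consider each possible location of the prize voucher in turn.
If it is in locker 1 (prior 1/3): only locker 2 is available, probability 1; weight (1/3)·1 = 1/3.
If it is in locker 2 (prior 1/3): the attendant opened locker 2, so this case is ruled out; weight (1/3)·0 = 0.
If it is in locker 3 (prior 1/3): locker 1 is available but not opened, probability 1/5; weight (1/3)·(1/5) = 1/15.
The weights sum to 2/5.
So P(the prize voucher in locker 1 | the attendant opened locker 2) = (1/3) / (2/5) = 5/6.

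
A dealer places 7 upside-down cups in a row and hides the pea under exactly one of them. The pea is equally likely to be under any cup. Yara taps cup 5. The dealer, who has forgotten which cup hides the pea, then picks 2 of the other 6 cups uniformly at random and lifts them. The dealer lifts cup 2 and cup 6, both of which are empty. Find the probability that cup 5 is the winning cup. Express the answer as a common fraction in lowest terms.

Because the dealer chose which cups to lift without knowing where the pea is, the choice is independent of the prize location. Learning that none of the 2 opened cups holds the pea simply rules out those 2 locations and leaves the remaining 5 cups still equally likely by symmetry.
So P(the pea under cup 5) = 1/5.

1/5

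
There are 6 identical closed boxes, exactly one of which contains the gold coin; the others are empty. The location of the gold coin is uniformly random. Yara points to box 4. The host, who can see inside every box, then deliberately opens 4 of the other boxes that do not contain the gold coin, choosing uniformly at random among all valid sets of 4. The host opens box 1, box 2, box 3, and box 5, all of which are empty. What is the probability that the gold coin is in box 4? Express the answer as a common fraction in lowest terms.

Apply Bayes' rule, conditioning on where the gold coin actually is.
If it is in any of boxes 1, 2, 3, and 5 (prior 1/6 each): that box was opened and seen not to hold the prize — ruled out; weight (1/6)·0 = 0 each.
If it is in box 4 (prior 1/6): the host has 5 equally likely choices, so probability 1/5; weight (1/6)·(1/5) = 1/30.
If it is in box 6 (prior 1/6): the host has no choice, probability 1; weight (1/6)·1 = 1/6.
The weights sum to 1/5.
So P(the gold coin in box 4 | the host opened box 1, box 2, box 3, and box 5) = (1/30) / (1/5) = 1/6.

1/6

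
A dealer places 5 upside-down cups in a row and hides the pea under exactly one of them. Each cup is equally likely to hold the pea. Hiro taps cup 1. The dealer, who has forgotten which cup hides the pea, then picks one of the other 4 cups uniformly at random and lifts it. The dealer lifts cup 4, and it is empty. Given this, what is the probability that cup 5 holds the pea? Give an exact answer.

Apply Bayes' rule, conditioning on where the pea actually is.
If it is under any of cups 1, 2, 3, and 5 (prior 1/5 each): the dealer picks cup 4 with probability 1/4 regardless, and it is not the prize; weight (1/5)·(1/4) = 1/20 each.
If it is under cup 4 (prior 1/5): the dealer opened cup 4, so this case is ruled out; weight (1/5)·0 = 0.
The weights sum to 1/5.
So P(the pea under cup 5 | the dealer opened cup 4) = (1/20) / (1/5) = 1/4.

1/4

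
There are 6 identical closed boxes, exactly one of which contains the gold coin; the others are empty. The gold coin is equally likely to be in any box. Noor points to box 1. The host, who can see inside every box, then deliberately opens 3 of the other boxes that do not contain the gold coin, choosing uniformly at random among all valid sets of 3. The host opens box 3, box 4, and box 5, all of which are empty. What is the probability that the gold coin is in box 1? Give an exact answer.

1/6

Apply Bayes' rule, conditioning on where the gold coin actually is.
If it is in box 1 (prior 1/6): the host has 10 equally likely choices, so probability 1/10; weight (1/6)·(1/10) = 1/60.
If it is in either of boxes 2 and 6 (prior 1/6 each): the host has 4 equally likely choices, so probability 1/4; weight (1/6)·(1/4) = 1/24 each.
If it is in any of boxes 3, 4, and 5 (prior 1/6 each): that box was opened and seen not to hold the prize — ruled out; weight (1/6)·0 = 0 each.
The weights sum to 1/10.
So P(the gold coin in box 1 | the host opened box 3, box 4, and box 5) = (1/60) / (1/10) = 1/6.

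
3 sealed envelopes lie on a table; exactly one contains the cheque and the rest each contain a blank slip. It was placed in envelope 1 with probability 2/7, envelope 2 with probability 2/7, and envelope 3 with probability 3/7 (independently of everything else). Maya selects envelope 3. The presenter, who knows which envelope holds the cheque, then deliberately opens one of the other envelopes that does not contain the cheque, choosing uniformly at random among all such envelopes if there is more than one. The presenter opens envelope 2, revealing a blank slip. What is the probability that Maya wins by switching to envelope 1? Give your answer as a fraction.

4/7

Consider each possible location of the cheque in turn.
If it is in envelope 1 (prior 2/7): the presenter has no choice, probability 1; weight (2/7)·1 = 2/7.
If it is in envelope 2 (prior 2/7): the presenter opened envelope 2, so this case is ruled out; weight (2/7)·0 = 0.
If it is in envelope 3 (prior 3/7): the presenter has 2 equally likely choices, so probability 1/2; weight (3/7)·(1/2) = 3/14.
The weights sum to 1/2.
So P(the cheque in envelope 1 | the presenter opened envelope 2) = (2/7) / (1/2) = 4/7.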